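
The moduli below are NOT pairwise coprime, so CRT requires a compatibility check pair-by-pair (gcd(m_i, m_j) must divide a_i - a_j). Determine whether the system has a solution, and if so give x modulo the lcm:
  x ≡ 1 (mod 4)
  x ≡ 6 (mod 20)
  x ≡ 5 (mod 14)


Moduli 4, 20, 14 are not pairwise coprime, so CRT works modulo lcm(m_i) when all pairwise compatibility conditions hold.
Pairwise compatibility: gcd(m_i, m_j) must divide a_i - a_j for every pair.
Merge one congruence at a time:
  Start: x ≡ 1 (mod 4).
  Combine with x ≡ 6 (mod 20): gcd(4, 20) = 4, and 6 - 1 = 5 is NOT divisible by 4.
    ⇒ system is inconsistent (no integer solution).

No solution (the system is inconsistent).


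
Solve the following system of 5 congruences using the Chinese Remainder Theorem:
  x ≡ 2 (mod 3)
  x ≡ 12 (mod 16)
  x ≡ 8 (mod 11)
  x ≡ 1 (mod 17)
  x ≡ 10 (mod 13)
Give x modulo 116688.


Product of moduli M = 3 · 16 · 11 · 17 · 13 = 116688.
Merge one congruence at a time:
  Start: x ≡ 2 (mod 3).
  Combine with x ≡ 12 (mod 16); new modulus lcm = 48.
    Write x = 2 + 3·t and substitute into x ≡ 12 (mod 16): 3·t ≡ 12 − 2 = 10 (mod 16).
    The inverse of 3 mod 16 is 11 (since 3·11 = 33 = 2·16 + 1), so t ≡ 11·10 = 110 ≡ 14 (mod 16).
    Then x = 2 + 3·14 = 44, valid modulo lcm(3, 16) = 48: x ≡ 44 (mod 48).
  Combine with x ≡ 8 (mod 11); new modulus lcm = 528.
    Write x = 44 + 48·t and substitute into x ≡ 8 (mod 11): 48·t ≡ 8 − 44 = -36 (mod 11).
    Reduce coefficients mod 11: 4·t ≡ 8 (mod 11).
    The inverse of 4 mod 11 is 3 (since 4·3 = 12 = 1·11 + 1), so t ≡ 3·8 = 24 ≡ 2 (mod 11).
    Then x = 44 + 48·2 = 140, valid modulo lcm(48, 11) = 528: x ≡ 140 (mod 528).
  Combine with x ≡ 1 (mod 17); new modulus lcm = 8976.
    Write x = 140 + 528·t and substitute into x ≡ 1 (mod 17): 528·t ≡ 1 − 140 = -139 (mod 17).
    Reduce coefficients mod 17: 1·t ≡ 14 (mod 17).
    So t ≡ 14 (mod 17).
    Then x = 140 + 528·14 = 7532, valid modulo lcm(528, 17) = 8976: x ≡ 7532 (mod 8976).
  Combine with x ≡ 10 (mod 13); new modulus lcm = 116688.
    Write x = 7532 + 8976·t and substitute into x ≡ 10 (mod 13): 8976·t ≡ 10 − 7532 = -7522 (mod 13).
    Reduce coefficients mod 13: 6·t ≡ 5 (mod 13).
    The inverse of 6 mod 13 is 11 (since 6·11 = 66 = 5·13 + 1), so t ≡ 11·5 = 55 ≡ 3 (mod 13).
    Then x = 7532 + 8976·3 = 34460, valid modulo lcm(8976, 13) = 116688: x ≡ 34460 (mod 116688).
Verify against each original: 34460 mod 3 = 2, 34460 mod 16 = 12, 34460 mod 11 = 8, 34460 mod 17 = 1, 34460 mod 13 = 10.

x ≡ 34460 (mod 116688).


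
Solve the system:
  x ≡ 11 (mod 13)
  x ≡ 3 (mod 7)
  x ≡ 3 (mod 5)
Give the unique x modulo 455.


Moduli 13, 7, 5 are pairwise coprime; by CRT there is a unique solution modulo M = 13 · 7 · 5 = 455.
Solve pairwise, accumulating the modulus:
  Start with x ≡ 11 (mod 13).
  Combine with x ≡ 3 (mod 7): since gcd(13, 7) = 1, we get a unique residue mod 91.
    Write x = 11 + 13·t and substitute into x ≡ 3 (mod 7): 13·t ≡ 3 − 11 = -8 (mod 7).
    Reduce coefficients mod 7: 6·t ≡ 6 (mod 7).
    The inverse of 6 mod 7 is 6 (since 6·6 = 36 = 5·7 + 1), so t ≡ 6·6 = 36 ≡ 1 (mod 7).
    Then x = 11 + 13·1 = 24, valid modulo lcm(13, 7) = 91: x ≡ 24 (mod 91).
  Combine with x ≡ 3 (mod 5): since gcd(91, 5) = 1, we get a unique residue mod 455.
    Write x = 24 + 91·t and substitute into x ≡ 3 (mod 5): 91·t ≡ 3 − 24 = -21 (mod 5).
    Reduce coefficients mod 5: 1·t ≡ 4 (mod 5).
    So t ≡ 4 (mod 5).
    Then x = 24 + 91·4 = 388, valid modulo lcm(91, 5) = 455: x ≡ 388 (mod 455).
Verify: 388 mod 13 = 11 ✓, 388 mod 7 = 3 ✓, 388 mod 5 = 3 ✓.

x ≡ 388 (mod 455).


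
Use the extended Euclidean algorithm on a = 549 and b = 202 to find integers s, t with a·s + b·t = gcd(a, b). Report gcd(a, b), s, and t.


Euclidean algorithm on (549, 202) — divide until remainder is 0:
  549 = 2 · 202 + 145
  202 = 1 · 145 + 57
  145 = 2 · 57 + 31
  57 = 1 · 31 + 26
  31 = 1 · 26 + 5
  26 = 5 · 5 + 1
  5 = 5 · 1 + 0
gcd(549, 202) = 1.
Track Bezout coefficients alongside the remainders: start with r₀ = 549 = a·1 + b·0 (s = 1, t = 0) and r₁ = 202 = a·0 + b·1 (s = 0, t = 1); each new remainder r_{k+1} = r_{k-1} − q_k·r_k inherits s_{k+1} = s_{k-1} − q_k·s_k, t_{k+1} = t_{k-1} − q_k·t_k, so r_k = a·s_k + b·t_k at every step:
  q = 2: r = 145, s = 1 − 2·0 = 1, t = 0 − 2·1 = -2  (check: 549·1 + 202·(-2) = 145)
  q = 1: r = 57, s = 0 − 1·1 = -1, t = 1 − 1·(-2) = 3  (check: 549·(-1) + 202·3 = 57)
  q = 2: r = 31, s = 1 − 2·(-1) = 3, t = -2 − 2·3 = -8  (check: 549·3 + 202·(-8) = 31)
  q = 1: r = 26, s = -1 − 1·3 = -4, t = 3 − 1·(-8) = 11  (check: 549·(-4) + 202·11 = 26)
  q = 1: r = 5, s = 3 − 1·(-4) = 7, t = -8 − 1·11 = -19  (check: 549·7 + 202·(-19) = 5)
  q = 5: r = 1, s = -4 − 5·7 = -39, t = 11 − 5·(-19) = 106  (check: 549·(-39) + 202·106 = 1)
The row with r = 1 (the gcd) gives the Bezout coefficients s = -39, t = 106.
Result: 549 · (-39) + 202 · (106) = 1.

gcd(549, 202) = 1; s = -39, t = 106 (check: 549·(-39) + 202·106 = 1).


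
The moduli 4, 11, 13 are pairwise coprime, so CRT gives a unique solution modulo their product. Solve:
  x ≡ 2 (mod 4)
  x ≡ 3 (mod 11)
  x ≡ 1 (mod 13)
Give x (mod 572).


Moduli 4, 11, 13 are pairwise coprime; by CRT there is a unique solution modulo M = 4 · 11 · 13 = 572.
Solve pairwise, accumulating the modulus:
  Start with x ≡ 2 (mod 4).
  Combine with x ≡ 3 (mod 11): since gcd(4, 11) = 1, we get a unique residue mod 44.
    Write x = 2 + 4·t and substitute into x ≡ 3 (mod 11): 4·t ≡ 3 − 2 = 1 (mod 11).
    The inverse of 4 mod 11 is 3 (since 4·3 = 12 = 1·11 + 1), so t ≡ 3·1 = 3 ≡ 3 (mod 11).
    Then x = 2 + 4·3 = 14, valid modulo lcm(4, 11) = 44: x ≡ 14 (mod 44).
  Combine with x ≡ 1 (mod 13): since gcd(44, 13) = 1, we get a unique residue mod 572.
    Write x = 14 + 44·t and substitute into x ≡ 1 (mod 13): 44·t ≡ 1 − 14 = -13 (mod 13).
    Reduce coefficients mod 13: 5·t ≡ 0 (mod 13).
    The inverse of 5 mod 13 is 8 (since 5·8 = 40 = 3·13 + 1), so t ≡ 8·0 = 0 ≡ 0 (mod 13).
    Then x = 14 + 44·0 = 14, valid modulo lcm(44, 13) = 572: x ≡ 14 (mod 572).
Verify: 14 mod 4 = 2 ✓, 14 mod 11 = 3 ✓, 14 mod 13 = 1 ✓.

x ≡ 14 (mod 572).


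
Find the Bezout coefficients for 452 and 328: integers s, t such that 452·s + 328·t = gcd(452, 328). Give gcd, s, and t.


Euclidean algorithm on (452, 328) — divide until remainder is 0:
  452 = 1 · 328 + 124
  328 = 2 · 124 + 80
  124 = 1 · 80 + 44
  80 = 1 · 44 + 36
  44 = 1 · 36 + 8
  36 = 4 · 8 + 4
  8 = 2 · 4 + 0
gcd(452, 328) = 4.
Track Bezout coefficients alongside the remainders: start with r₀ = 452 = a·1 + b·0 (s = 1, t = 0) and r₁ = 328 = a·0 + b·1 (s = 0, t = 1); each new remainder r_{k+1} = r_{k-1} − q_k·r_k inherits s_{k+1} = s_{k-1} − q_k·s_k, t_{k+1} = t_{k-1} − q_k·t_k, so r_k = a·s_k + b·t_k at every step:
  q = 1: r = 124, s = 1 − 1·0 = 1, t = 0 − 1·1 = -1  (check: 452·1 + 328·(-1) = 124)
  q = 2: r = 80, s = 0 − 2·1 = -2, t = 1 − 2·(-1) = 3  (check: 452·(-2) + 328·3 = 80)
  q = 1: r = 44, s = 1 − 1·(-2) = 3, t = -1 − 1·3 = -4  (check: 452·3 + 328·(-4) = 44)
  q = 1: r = 36, s = -2 − 1·3 = -5, t = 3 − 1·(-4) = 7  (check: 452·(-5) + 328·7 = 36)
  q = 1: r = 8, s = 3 − 1·(-5) = 8, t = -4 − 1·7 = -11  (check: 452·8 + 328·(-11) = 8)
  q = 4: r = 4, s = -5 − 4·8 = -37, t = 7 − 4·(-11) = 51  (check: 452·(-37) + 328·51 = 4)
The row with r = 4 (the gcd) gives the Bezout coefficients s = -37, t = 51.
Result: 452 · (-37) + 328 · (51) = 4.

gcd(452, 328) = 4; s = -37, t = 51 (check: 452·(-37) + 328·51 = 4).


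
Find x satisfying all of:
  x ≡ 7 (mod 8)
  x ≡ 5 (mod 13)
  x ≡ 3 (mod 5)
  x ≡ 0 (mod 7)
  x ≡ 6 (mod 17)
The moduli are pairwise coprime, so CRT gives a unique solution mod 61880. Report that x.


Product of moduli M = 8 · 13 · 5 · 7 · 17 = 61880.
Merge one congruence at a time:
  Start: x ≡ 7 (mod 8).
  Combine with x ≡ 5 (mod 13); new modulus lcm = 104.
    Write x = 7 + 8·t and substitute into x ≡ 5 (mod 13): 8·t ≡ 5 − 7 = -2 (mod 13).
    Reduce coefficients mod 13: 8·t ≡ 11 (mod 13).
    The inverse of 8 mod 13 is 5 (since 8·5 = 40 = 3·13 + 1), so t ≡ 5·11 = 55 ≡ 3 (mod 13).
    Then x = 7 + 8·3 = 31, valid modulo lcm(8, 13) = 104: x ≡ 31 (mod 104).
  Combine with x ≡ 3 (mod 5); new modulus lcm = 520.
    Write x = 31 + 104·t and substitute into x ≡ 3 (mod 5): 104·t ≡ 3 − 31 = -28 (mod 5).
    Reduce coefficients mod 5: 4·t ≡ 2 (mod 5).
    The inverse of 4 mod 5 is 4 (since 4·4 = 16 = 3·5 + 1), so t ≡ 4·2 = 8 ≡ 3 (mod 5).
    Then x = 31 + 104·3 = 343, valid modulo lcm(104, 5) = 520: x ≡ 343 (mod 520).
  Combine with x ≡ 0 (mod 7); new modulus lcm = 3640.
    Write x = 343 + 520·t and substitute into x ≡ 0 (mod 7): 520·t ≡ 0 − 343 = -343 (mod 7).
    Reduce coefficients mod 7: 2·t ≡ 0 (mod 7).
    The inverse of 2 mod 7 is 4 (since 2·4 = 8 = 1·7 + 1), so t ≡ 4·0 = 0 ≡ 0 (mod 7).
    Then x = 343 + 520·0 = 343, valid modulo lcm(520, 7) = 3640: x ≡ 343 (mod 3640).
  Combine with x ≡ 6 (mod 17); new modulus lcm = 61880.
    Write x = 343 + 3640·t and substitute into x ≡ 6 (mod 17): 3640·t ≡ 6 − 343 = -337 (mod 17).
    Reduce coefficients mod 17: 2·t ≡ 3 (mod 17).
    The inverse of 2 mod 17 is 9 (since 2·9 = 18 = 1·17 + 1), so t ≡ 9·3 = 27 ≡ 10 (mod 17).
    Then x = 343 + 3640·10 = 36743, valid modulo lcm(3640, 17) = 61880: x ≡ 36743 (mod 61880).
Verify against each original: 36743 mod 8 = 7, 36743 mod 13 = 5, 36743 mod 5 = 3, 36743 mod 7 = 0, 36743 mod 17 = 6.

x ≡ 36743 (mod 61880).


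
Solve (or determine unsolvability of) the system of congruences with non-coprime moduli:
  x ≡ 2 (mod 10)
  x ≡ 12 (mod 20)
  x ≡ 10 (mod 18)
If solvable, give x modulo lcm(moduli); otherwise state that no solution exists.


Moduli 10, 20, 18 are not pairwise coprime, so CRT works modulo lcm(m_i) when all pairwise compatibility conditions hold.
Pairwise compatibility: gcd(m_i, m_j) must divide a_i - a_j for every pair.
Merge one congruence at a time:
  Start: x ≡ 2 (mod 10).
  Combine with x ≡ 12 (mod 20): gcd(10, 20) = 10; 12 - 2 = 10, which IS divisible by 10, so compatible.
    Write x = 2 + 10·t and substitute into x ≡ 12 (mod 20): 10·t ≡ 12 − 2 = 10 (mod 20).
    Divide the congruence (and modulus) by g = 10: 1·t ≡ 1 (mod 2).
    So t ≡ 1 (mod 2).
    Then x = 2 + 10·1 = 12, valid modulo lcm(10, 20) = 20: x ≡ 12 (mod 20).
  Combine with x ≡ 10 (mod 18): gcd(20, 18) = 2; 10 - 12 = -2, which IS divisible by 2, so compatible.
    Write x = 12 + 20·t and substitute into x ≡ 10 (mod 18): 20·t ≡ 10 − 12 = -2 (mod 18).
    Divide the congruence (and modulus) by g = 2: 10·t ≡ -1 (mod 9).
    Reduce coefficients mod 9: 1·t ≡ 8 (mod 9).
    So t ≡ 8 (mod 9).
    Then x = 12 + 20·8 = 172, valid modulo lcm(20, 18) = 180: x ≡ 172 (mod 180).
Verify: 172 mod 10 = 2, 172 mod 20 = 12, 172 mod 18 = 10.

x ≡ 172 (mod 180).


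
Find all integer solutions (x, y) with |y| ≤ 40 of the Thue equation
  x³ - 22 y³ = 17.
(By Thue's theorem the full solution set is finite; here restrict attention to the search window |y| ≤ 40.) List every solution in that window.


The equation is x³ - 22y³ = 17. For fixed y, x³ = 22·y³ + 17, so a solution requires the RHS to be a perfect cube.
Strategy: iterate y from -40 to 40, compute RHS = 22·y³ + 17, and check whether it is a (positive or negative) perfect cube.
Check small values of y:
  y = 0: RHS = 17 is not a perfect cube.
  y = 1: RHS = 39 is not a perfect cube.
  y = -1: RHS = -5 is not a perfect cube.
  y = 2: RHS = 193 is not a perfect cube.
  y = -2: RHS = -159 is not a perfect cube.
  y = 3: RHS = 611 is not a perfect cube.
  y = -3: RHS = -577 is not a perfect cube.
Continuing the search up to |y| = 40 finds no solutions either.
No (x, y) in the scanned range satisfies the equation.

No integer solutions with |y| ≤ 40.


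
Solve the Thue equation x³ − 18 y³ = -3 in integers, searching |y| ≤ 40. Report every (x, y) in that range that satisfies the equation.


The equation is x³ - 18y³ = -3. For fixed y, x³ = 18·y³ − 3, so a solution requires the RHS to be a perfect cube.
Strategy: iterate y from -40 to 40, compute RHS = 18·y³ − 3, and check whether it is a (positive or negative) perfect cube.
Check small values of y:
  y = 0: RHS = -3 is not a perfect cube.
  y = 1: RHS = 15 is not a perfect cube.
  y = -1: RHS = -21 is not a perfect cube.
  y = 2: RHS = 141 is not a perfect cube.
  y = -2: RHS = -147 is not a perfect cube.
  y = 3: RHS = 483 is not a perfect cube.
  y = -3: RHS = -489 is not a perfect cube.
Continuing the search up to |y| = 40 finds no solutions either.
No (x, y) in the scanned range satisfies the equation.

No integer solutions with |y| ≤ 40.


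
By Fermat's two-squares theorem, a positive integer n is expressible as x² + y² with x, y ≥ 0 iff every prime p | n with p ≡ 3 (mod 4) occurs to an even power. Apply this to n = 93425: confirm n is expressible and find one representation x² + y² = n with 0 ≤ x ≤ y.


Step 1: Factor n = 93425 = 5^2 · 37 · 101.
Step 2: Check the mod-4 condition on each prime factor: 5 ≡ 1 (mod 4), exponent 2; 37 ≡ 1 (mod 4), exponent 1; 101 ≡ 1 (mod 4), exponent 1.
All primes ≡ 3 (mod 4) appear to even exponent (or don't appear), so by the two-squares theorem n IS expressible as a sum of two squares.
Step 3: Build a representation. Group n = k² · m with k = 5 and m = 37 · 101 = 3737 (a product of primes ≡ 1 (mod 4)); a representation of m scales to one of n via (k·x)² + (k·y)² = k²(x² + y²). Each prime p ≡ 1 (mod 4) is itself a sum of two squares; find a² by testing p − a² for a perfect square:
  37: 37 − 1² = 36 = 6² ⇒ 37 = 1² + 6².
  101: 101 − 1² = 100 = 10² ⇒ 101 = 1² + 10².
  Combine using the Brahmagupta–Fibonacci identity (a² + b²)(c² + d²) = (ac − bd)² + (ad + bc)² = (ac + bd)² + (ad − bc)²:
  37 · 101 = 3737: from (1² + 6²)(1² + 10²), take (1·1 − 6·10, 1·10 + 6·1) = (1 − 60, 10 + 6) = (-59, 16); dropping signs (only squares matter) gives (59, 16); check 59² + 16² = 3481 + 256 = 3737 ✓.
  Scale by k = 5: (5·59, 5·16) = (295, 80).
Step 4: Order so x ≤ y and verify: 80² + 295² = 6400 + 87025 = 93425 = n. ✓

n = 93425 = 80² + 295² (one valid representation with x ≤ y).


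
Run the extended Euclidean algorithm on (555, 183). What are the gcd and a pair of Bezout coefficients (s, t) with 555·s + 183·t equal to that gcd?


Euclidean algorithm on (555, 183) — divide until remainder is 0:
  555 = 3 · 183 + 6
  183 = 30 · 6 + 3
  6 = 2 · 3 + 0
gcd(555, 183) = 3.
Track Bezout coefficients alongside the remainders: start with r₀ = 555 = a·1 + b·0 (s = 1, t = 0) and r₁ = 183 = a·0 + b·1 (s = 0, t = 1); each new remainder r_{k+1} = r_{k-1} − q_k·r_k inherits s_{k+1} = s_{k-1} − q_k·s_k, t_{k+1} = t_{k-1} − q_k·t_k, so r_k = a·s_k + b·t_k at every step:
  q = 3: r = 6, s = 1 − 3·0 = 1, t = 0 − 3·1 = -3  (check: 555·1 + 183·(-3) = 6)
  q = 30: r = 3, s = 0 − 30·1 = -30, t = 1 − 30·(-3) = 91  (check: 555·(-30) + 183·91 = 3)
The row with r = 3 (the gcd) gives the Bezout coefficients s = -30, t = 91.
Result: 555 · (-30) + 183 · (91) = 3.

gcd(555, 183) = 3; s = -30, t = 91 (check: 555·(-30) + 183·91 = 3).


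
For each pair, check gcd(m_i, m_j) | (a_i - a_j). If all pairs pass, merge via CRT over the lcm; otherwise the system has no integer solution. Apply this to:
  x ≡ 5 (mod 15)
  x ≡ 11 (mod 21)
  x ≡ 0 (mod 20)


Moduli 15, 21, 20 are not pairwise coprime, so CRT works modulo lcm(m_i) when all pairwise compatibility conditions hold.
Pairwise compatibility: gcd(m_i, m_j) must divide a_i - a_j for every pair.
Merge one congruence at a time:
  Start: x ≡ 5 (mod 15).
  Combine with x ≡ 11 (mod 21): gcd(15, 21) = 3; 11 - 5 = 6, which IS divisible by 3, so compatible.
    Write x = 5 + 15·t and substitute into x ≡ 11 (mod 21): 15·t ≡ 11 − 5 = 6 (mod 21).
    Divide the congruence (and modulus) by g = 3: 5·t ≡ 2 (mod 7).
    The inverse of 5 mod 7 is 3 (since 5·3 = 15 = 2·7 + 1), so t ≡ 3·2 = 6 ≡ 6 (mod 7).
    Then x = 5 + 15·6 = 95, valid modulo lcm(15, 21) = 105: x ≡ 95 (mod 105).
  Combine with x ≡ 0 (mod 20): gcd(105, 20) = 5; 0 - 95 = -95, which IS divisible by 5, so compatible.
    Write x = 95 + 105·t and substitute into x ≡ 0 (mod 20): 105·t ≡ 0 − 95 = -95 (mod 20).
    Divide the congruence (and modulus) by g = 5: 21·t ≡ -19 (mod 4).
    Reduce coefficients mod 4: 1·t ≡ 1 (mod 4).
    So t ≡ 1 (mod 4).
    Then x = 95 + 105·1 = 200, valid modulo lcm(105, 20) = 420: x ≡ 200 (mod 420).
Verify: 200 mod 15 = 5, 200 mod 21 = 11, 200 mod 20 = 0.

x ≡ 200 (mod 420).


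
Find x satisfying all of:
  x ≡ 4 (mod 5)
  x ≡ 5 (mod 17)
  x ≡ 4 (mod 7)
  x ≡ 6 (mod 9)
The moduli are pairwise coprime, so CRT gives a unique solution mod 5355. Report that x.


Product of moduli M = 5 · 17 · 7 · 9 = 5355.
Merge one congruence at a time:
  Start: x ≡ 4 (mod 5).
  Combine with x ≡ 5 (mod 17); new modulus lcm = 85.
    Write x = 4 + 5·t and substitute into x ≡ 5 (mod 17): 5·t ≡ 5 − 4 = 1 (mod 17).
    The inverse of 5 mod 17 is 7 (since 5·7 = 35 = 2·17 + 1), so t ≡ 7·1 = 7 ≡ 7 (mod 17).
    Then x = 4 + 5·7 = 39, valid modulo lcm(5, 17) = 85: x ≡ 39 (mod 85).
  Combine with x ≡ 4 (mod 7); new modulus lcm = 595.
    Write x = 39 + 85·t and substitute into x ≡ 4 (mod 7): 85·t ≡ 4 − 39 = -35 (mod 7).
    Reduce coefficients mod 7: 1·t ≡ 0 (mod 7).
    So t ≡ 0 (mod 7).
    Then x = 39 + 85·0 = 39, valid modulo lcm(85, 7) = 595: x ≡ 39 (mod 595).
  Combine with x ≡ 6 (mod 9); new modulus lcm = 5355.
    Write x = 39 + 595·t and substitute into x ≡ 6 (mod 9): 595·t ≡ 6 − 39 = -33 (mod 9).
    Reduce coefficients mod 9: 1·t ≡ 3 (mod 9).
    So t ≡ 3 (mod 9).
    Then x = 39 + 595·3 = 1824, valid modulo lcm(595, 9) = 5355: x ≡ 1824 (mod 5355).
Verify against each original: 1824 mod 5 = 4, 1824 mod 17 = 5, 1824 mod 7 = 4, 1824 mod 9 = 6.

x ≡ 1824 (mod 5355).


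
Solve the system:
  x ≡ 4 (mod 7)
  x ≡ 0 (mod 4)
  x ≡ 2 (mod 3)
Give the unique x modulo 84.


Moduli 7, 4, 3 are pairwise coprime; by CRT there is a unique solution modulo M = 7 · 4 · 3 = 84.
Solve pairwise, accumulating the modulus:
  Start with x ≡ 4 (mod 7).
  Combine with x ≡ 0 (mod 4): since gcd(7, 4) = 1, we get a unique residue mod 28.
    Write x = 4 + 7·t and substitute into x ≡ 0 (mod 4): 7·t ≡ 0 − 4 = -4 (mod 4).
    Reduce coefficients mod 4: 3·t ≡ 0 (mod 4).
    The inverse of 3 mod 4 is 3 (since 3·3 = 9 = 2·4 + 1), so t ≡ 3·0 = 0 ≡ 0 (mod 4).
    Then x = 4 + 7·0 = 4, valid modulo lcm(7, 4) = 28: x ≡ 4 (mod 28).
  Combine with x ≡ 2 (mod 3): since gcd(28, 3) = 1, we get a unique residue mod 84.
    Write x = 4 + 28·t and substitute into x ≡ 2 (mod 3): 28·t ≡ 2 − 4 = -2 (mod 3).
    Reduce coefficients mod 3: 1·t ≡ 1 (mod 3).
    So t ≡ 1 (mod 3).
    Then x = 4 + 28·1 = 32, valid modulo lcm(28, 3) = 84: x ≡ 32 (mod 84).
Verify: 32 mod 7 = 4 ✓, 32 mod 4 = 0 ✓, 32 mod 3 = 2 ✓.

x ≡ 32 (mod 84).


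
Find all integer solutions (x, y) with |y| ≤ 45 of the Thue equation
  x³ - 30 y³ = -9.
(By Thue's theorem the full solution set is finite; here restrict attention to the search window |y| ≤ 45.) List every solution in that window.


The equation is x³ - 30y³ = -9. For fixed y, x³ = 30·y³ − 9, so a solution requires the RHS to be a perfect cube.
Strategy: iterate y from -45 to 45, compute RHS = 30·y³ − 9, and check whether it is a (positive or negative) perfect cube.
Check small values of y:
  y = 0: RHS = -9 is not a perfect cube.
  y = 1: RHS = 21 is not a perfect cube.
  y = -1: RHS = -39 is not a perfect cube.
  y = 2: RHS = 231 is not a perfect cube.
  y = -2: RHS = -249 is not a perfect cube.
  y = 3: RHS = 801 is not a perfect cube.
  y = -3: RHS = -819 is not a perfect cube.
Continuing the search up to |y| = 45 finds no solutions either.
No (x, y) in the scanned range satisfies the equation.

No integer solutions with |y| ≤ 45.


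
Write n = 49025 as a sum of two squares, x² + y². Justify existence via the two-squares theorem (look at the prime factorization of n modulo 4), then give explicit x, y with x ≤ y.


Step 1: Factor n = 49025 = 5^2 · 37 · 53.
Step 2: Check the mod-4 condition on each prime factor: 5 ≡ 1 (mod 4), exponent 2; 37 ≡ 1 (mod 4), exponent 1; 53 ≡ 1 (mod 4), exponent 1.
All primes ≡ 3 (mod 4) appear to even exponent (or don't appear), so by the two-squares theorem n IS expressible as a sum of two squares.
Step 3: Build a representation. Group n = k² · m with k = 5 and m = 37 · 53 = 1961 (a product of primes ≡ 1 (mod 4)); a representation of m scales to one of n via (k·x)² + (k·y)² = k²(x² + y²). Each prime p ≡ 1 (mod 4) is itself a sum of two squares; find a² by testing p − a² for a perfect square:
  37: 37 − 1² = 36 = 6² ⇒ 37 = 1² + 6².
  53: 53 − 1² = 52, 53 − 2² = 49 = 7² ⇒ 53 = 2² + 7².
  Combine using the Brahmagupta–Fibonacci identity (a² + b²)(c² + d²) = (ac − bd)² + (ad + bc)² = (ac + bd)² + (ad − bc)²:
  37 · 53 = 1961: from (1² + 6²)(2² + 7²), take (1·2 − 6·7, 1·7 + 6·2) = (2 − 42, 7 + 12) = (-40, 19); dropping signs (only squares matter) gives (40, 19); check 40² + 19² = 1600 + 361 = 1961 ✓.
  Scale by k = 5: (5·40, 5·19) = (200, 95).
Step 4: Order so x ≤ y and verify: 95² + 200² = 9025 + 40000 = 49025 = n. ✓

n = 49025 = 95² + 200² (one valid representation with x ≤ y).


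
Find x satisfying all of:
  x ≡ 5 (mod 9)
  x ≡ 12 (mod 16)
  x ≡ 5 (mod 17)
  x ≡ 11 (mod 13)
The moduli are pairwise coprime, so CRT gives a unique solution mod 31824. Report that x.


Product of moduli M = 9 · 16 · 17 · 13 = 31824.
Merge one congruence at a time:
  Start: x ≡ 5 (mod 9).
  Combine with x ≡ 12 (mod 16); new modulus lcm = 144.
    Write x = 5 + 9·t and substitute into x ≡ 12 (mod 16): 9·t ≡ 12 − 5 = 7 (mod 16).
    The inverse of 9 mod 16 is 9 (since 9·9 = 81 = 5·16 + 1), so t ≡ 9·7 = 63 ≡ 15 (mod 16).
    Then x = 5 + 9·15 = 140, valid modulo lcm(9, 16) = 144: x ≡ 140 (mod 144).
  Combine with x ≡ 5 (mod 17); new modulus lcm = 2448.
    Write x = 140 + 144·t and substitute into x ≡ 5 (mod 17): 144·t ≡ 5 − 140 = -135 (mod 17).
    Reduce coefficients mod 17: 8·t ≡ 1 (mod 17).
    The inverse of 8 mod 17 is 15 (since 8·15 = 120 = 7·17 + 1), so t ≡ 15·1 = 15 ≡ 15 (mod 17).
    Then x = 140 + 144·15 = 2300, valid modulo lcm(144, 17) = 2448: x ≡ 2300 (mod 2448).
  Combine with x ≡ 11 (mod 13); new modulus lcm = 31824.
    Write x = 2300 + 2448·t and substitute into x ≡ 11 (mod 13): 2448·t ≡ 11 − 2300 = -2289 (mod 13).
    Reduce coefficients mod 13: 4·t ≡ 12 (mod 13).
    The inverse of 4 mod 13 is 10 (since 4·10 = 40 = 3·13 + 1), so t ≡ 10·12 = 120 ≡ 3 (mod 13).
    Then x = 2300 + 2448·3 = 9644, valid modulo lcm(2448, 13) = 31824: x ≡ 9644 (mod 31824).
Verify against each original: 9644 mod 9 = 5, 9644 mod 16 = 12, 9644 mod 17 = 5, 9644 mod 13 = 11.

x ≡ 9644 (mod 31824).


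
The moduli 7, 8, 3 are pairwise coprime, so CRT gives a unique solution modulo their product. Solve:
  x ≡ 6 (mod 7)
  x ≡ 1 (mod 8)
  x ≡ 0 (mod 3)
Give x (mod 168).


Moduli 7, 8, 3 are pairwise coprime; by CRT there is a unique solution modulo M = 7 · 8 · 3 = 168.
Solve pairwise, accumulating the modulus:
  Start with x ≡ 6 (mod 7).
  Combine with x ≡ 1 (mod 8): since gcd(7, 8) = 1, we get a unique residue mod 56.
    Write x = 6 + 7·t and substitute into x ≡ 1 (mod 8): 7·t ≡ 1 − 6 = -5 (mod 8).
    Reduce coefficients mod 8: 7·t ≡ 3 (mod 8).
    The inverse of 7 mod 8 is 7 (since 7·7 = 49 = 6·8 + 1), so t ≡ 7·3 = 21 ≡ 5 (mod 8).
    Then x = 6 + 7·5 = 41, valid modulo lcm(7, 8) = 56: x ≡ 41 (mod 56).
  Combine with x ≡ 0 (mod 3): since gcd(56, 3) = 1, we get a unique residue mod 168.
    Write x = 41 + 56·t and substitute into x ≡ 0 (mod 3): 56·t ≡ 0 − 41 = -41 (mod 3).
    Reduce coefficients mod 3: 2·t ≡ 1 (mod 3).
    The inverse of 2 mod 3 is 2 (since 2·2 = 4 = 1·3 + 1), so t ≡ 2·1 = 2 ≡ 2 (mod 3).
    Then x = 41 + 56·2 = 153, valid modulo lcm(56, 3) = 168: x ≡ 153 (mod 168).
Verify: 153 mod 7 = 6 ✓, 153 mod 8 = 1 ✓, 153 mod 3 = 0 ✓.

x ≡ 153 (mod 168).


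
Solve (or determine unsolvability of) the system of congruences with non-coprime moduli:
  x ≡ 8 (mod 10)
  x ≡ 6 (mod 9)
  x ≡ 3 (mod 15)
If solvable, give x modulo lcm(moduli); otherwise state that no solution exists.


Moduli 10, 9, 15 are not pairwise coprime, so CRT works modulo lcm(m_i) when all pairwise compatibility conditions hold.
Pairwise compatibility: gcd(m_i, m_j) must divide a_i - a_j for every pair.
Merge one congruence at a time:
  Start: x ≡ 8 (mod 10).
  Combine with x ≡ 6 (mod 9): gcd(10, 9) = 1; 6 - 8 = -2, which IS divisible by 1, so compatible.
    Write x = 8 + 10·t and substitute into x ≡ 6 (mod 9): 10·t ≡ 6 − 8 = -2 (mod 9).
    Reduce coefficients mod 9: 1·t ≡ 7 (mod 9).
    So t ≡ 7 (mod 9).
    Then x = 8 + 10·7 = 78, valid modulo lcm(10, 9) = 90: x ≡ 78 (mod 90).
  Combine with x ≡ 3 (mod 15): gcd(90, 15) = 15; 3 - 78 = -75, which IS divisible by 15, so compatible.
    Write x = 78 + 90·t and substitute into x ≡ 3 (mod 15): 90·t ≡ 3 − 78 = -75 (mod 15).
    Divide the congruence (and modulus) by g = 15: 6·t ≡ -5 (mod 1).
    Modulo 1 every t works; take t = 0.
    Then x = 78 + 90·0 = 78, valid modulo lcm(90, 15) = 90: x ≡ 78 (mod 90).
Verify: 78 mod 10 = 8, 78 mod 9 = 6, 78 mod 15 = 3.

x ≡ 78 (mod 90).


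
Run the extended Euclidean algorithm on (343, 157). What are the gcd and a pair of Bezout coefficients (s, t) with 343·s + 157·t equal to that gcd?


Euclidean algorithm on (343, 157) — divide until remainder is 0:
  343 = 2 · 157 + 29
  157 = 5 · 29 + 12
  29 = 2 · 12 + 5
  12 = 2 · 5 + 2
  5 = 2 · 2 + 1
  2 = 2 · 1 + 0
gcd(343, 157) = 1.
Track Bezout coefficients alongside the remainders: start with r₀ = 343 = a·1 + b·0 (s = 1, t = 0) and r₁ = 157 = a·0 + b·1 (s = 0, t = 1); each new remainder r_{k+1} = r_{k-1} − q_k·r_k inherits s_{k+1} = s_{k-1} − q_k·s_k, t_{k+1} = t_{k-1} − q_k·t_k, so r_k = a·s_k + b·t_k at every step:
  q = 2: r = 29, s = 1 − 2·0 = 1, t = 0 − 2·1 = -2  (check: 343·1 + 157·(-2) = 29)
  q = 5: r = 12, s = 0 − 5·1 = -5, t = 1 − 5·(-2) = 11  (check: 343·(-5) + 157·11 = 12)
  q = 2: r = 5, s = 1 − 2·(-5) = 11, t = -2 − 2·11 = -24  (check: 343·11 + 157·(-24) = 5)
  q = 2: r = 2, s = -5 − 2·11 = -27, t = 11 − 2·(-24) = 59  (check: 343·(-27) + 157·59 = 2)
  q = 2: r = 1, s = 11 − 2·(-27) = 65, t = -24 − 2·59 = -142  (check: 343·65 + 157·(-142) = 1)
The row with r = 1 (the gcd) gives the Bezout coefficients s = 65, t = -142.
Result: 343 · (65) + 157 · (-142) = 1.

gcd(343, 157) = 1; s = 65, t = -142 (check: 343·65 + 157·(-142) = 1).


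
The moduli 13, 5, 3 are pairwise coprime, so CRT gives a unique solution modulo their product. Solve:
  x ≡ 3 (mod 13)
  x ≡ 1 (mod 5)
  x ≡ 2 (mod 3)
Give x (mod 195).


Moduli 13, 5, 3 are pairwise coprime; by CRT there is a unique solution modulo M = 13 · 5 · 3 = 195.
Solve pairwise, accumulating the modulus:
  Start with x ≡ 3 (mod 13).
  Combine with x ≡ 1 (mod 5): since gcd(13, 5) = 1, we get a unique residue mod 65.
    Write x = 3 + 13·t and substitute into x ≡ 1 (mod 5): 13·t ≡ 1 − 3 = -2 (mod 5).
    Reduce coefficients mod 5: 3·t ≡ 3 (mod 5).
    The inverse of 3 mod 5 is 2 (since 3·2 = 6 = 1·5 + 1), so t ≡ 2·3 = 6 ≡ 1 (mod 5).
    Then x = 3 + 13·1 = 16, valid modulo lcm(13, 5) = 65: x ≡ 16 (mod 65).
  Combine with x ≡ 2 (mod 3): since gcd(65, 3) = 1, we get a unique residue mod 195.
    Write x = 16 + 65·t and substitute into x ≡ 2 (mod 3): 65·t ≡ 2 − 16 = -14 (mod 3).
    Reduce coefficients mod 3: 2·t ≡ 1 (mod 3).
    The inverse of 2 mod 3 is 2 (since 2·2 = 4 = 1·3 + 1), so t ≡ 2·1 = 2 ≡ 2 (mod 3).
    Then x = 16 + 65·2 = 146, valid modulo lcm(65, 3) = 195: x ≡ 146 (mod 195).
Verify: 146 mod 13 = 3 ✓, 146 mod 5 = 1 ✓, 146 mod 3 = 2 ✓.

x ≡ 146 (mod 195).


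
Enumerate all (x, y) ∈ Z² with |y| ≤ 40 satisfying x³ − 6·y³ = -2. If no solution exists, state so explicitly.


The equation is x³ - 6y³ = -2. For fixed y, x³ = 6·y³ − 2, so a solution requires the RHS to be a perfect cube.
Strategy: iterate y from -40 to 40, compute RHS = 6·y³ − 2, and check whether it is a (positive or negative) perfect cube.
Check small values of y:
  y = 0: RHS = -2 is not a perfect cube.
  y = 1: RHS = 4 is not a perfect cube.
  y = -1: RHS = -8 = (-2)³ ⇒ x = -2 works.
  y = 2: RHS = 46 is not a perfect cube.
  y = -2: RHS = -50 is not a perfect cube.
  y = 3: RHS = 160 is not a perfect cube.
  y = -3: RHS = -164 is not a perfect cube.
Continuing the search up to |y| = 40 finds no further solutions beyond those listed.
Collected solutions: (-2, -1).

Solutions (with |y| ≤ 40): (-2, -1).


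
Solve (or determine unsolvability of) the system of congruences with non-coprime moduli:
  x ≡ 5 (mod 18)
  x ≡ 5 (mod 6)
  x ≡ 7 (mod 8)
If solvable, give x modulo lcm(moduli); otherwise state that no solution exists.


Moduli 18, 6, 8 are not pairwise coprime, so CRT works modulo lcm(m_i) when all pairwise compatibility conditions hold.
Pairwise compatibility: gcd(m_i, m_j) must divide a_i - a_j for every pair.
Merge one congruence at a time:
  Start: x ≡ 5 (mod 18).
  Combine with x ≡ 5 (mod 6): gcd(18, 6) = 6; 5 - 5 = 0, which IS divisible by 6, so compatible.
    Write x = 5 + 18·t and substitute into x ≡ 5 (mod 6): 18·t ≡ 5 − 5 = 0 (mod 6).
    Divide the congruence (and modulus) by g = 6: 3·t ≡ 0 (mod 1).
    Modulo 1 every t works; take t = 0.
    Then x = 5 + 18·0 = 5, valid modulo lcm(18, 6) = 18: x ≡ 5 (mod 18).
  Combine with x ≡ 7 (mod 8): gcd(18, 8) = 2; 7 - 5 = 2, which IS divisible by 2, so compatible.
    Write x = 5 + 18·t and substitute into x ≡ 7 (mod 8): 18·t ≡ 7 − 5 = 2 (mod 8).
    Divide the congruence (and modulus) by g = 2: 9·t ≡ 1 (mod 4).
    Reduce coefficients mod 4: 1·t ≡ 1 (mod 4).
    So t ≡ 1 (mod 4).
    Then x = 5 + 18·1 = 23, valid modulo lcm(18, 8) = 72: x ≡ 23 (mod 72).
Verify: 23 mod 18 = 5, 23 mod 6 = 5, 23 mod 8 = 7.

x ≡ 23 (mod 72).


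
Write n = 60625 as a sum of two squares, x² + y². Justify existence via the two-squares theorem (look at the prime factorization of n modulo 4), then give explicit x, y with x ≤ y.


Step 1: Factor n = 60625 = 5^4 · 97.
Step 2: Check the mod-4 condition on each prime factor: 5 ≡ 1 (mod 4), exponent 4; 97 ≡ 1 (mod 4), exponent 1.
All primes ≡ 3 (mod 4) appear to even exponent (or don't appear), so by the two-squares theorem n IS expressible as a sum of two squares.
Step 3: Build a representation. Group n = k² · m with k = 5 and m = 5 · 5 · 97 = 2425 (a product of primes ≡ 1 (mod 4)); a representation of m scales to one of n via (k·x)² + (k·y)² = k²(x² + y²). Each prime p ≡ 1 (mod 4) is itself a sum of two squares; find a² by testing p − a² for a perfect square:
  5: 5 − 1² = 4 = 2² ⇒ 5 = 1² + 2².
  97: 97 − 1² = 96, 97 − 2² = 93, 97 − 3² = 88, 97 − 4² = 81 = 9² ⇒ 97 = 4² + 9².
  Combine using the Brahmagupta–Fibonacci identity (a² + b²)(c² + d²) = (ac − bd)² + (ad + bc)² = (ac + bd)² + (ad − bc)²:
  5 · 5 = 25: from (1² + 2²)(1² + 2²), take (1·1 − 2·2, 1·2 + 2·1) = (1 − 4, 2 + 2) = (-3, 4); dropping signs (only squares matter) gives (3, 4); check 3² + 4² = 9 + 16 = 25 ✓.
  25 · 97 = 2425: from (3² + 4²)(4² + 9²), take (3·4 − 4·9, 3·9 + 4·4) = (12 − 36, 27 + 16) = (-24, 43); dropping signs (only squares matter) gives (24, 43); check 24² + 43² = 576 + 1849 = 2425 ✓.
  Scale by k = 5: (5·24, 5·43) = (120, 215).
Step 4: Order so x ≤ y and verify: 120² + 215² = 14400 + 46225 = 60625 = n. ✓

n = 60625 = 120² + 215² (one valid representation with x ≤ y).


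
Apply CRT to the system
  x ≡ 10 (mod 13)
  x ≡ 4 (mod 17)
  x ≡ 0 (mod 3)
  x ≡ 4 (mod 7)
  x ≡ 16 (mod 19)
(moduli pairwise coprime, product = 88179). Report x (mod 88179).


Product of moduli M = 13 · 17 · 3 · 7 · 19 = 88179.
Merge one congruence at a time:
  Start: x ≡ 10 (mod 13).
  Combine with x ≡ 4 (mod 17); new modulus lcm = 221.
    Write x = 10 + 13·t and substitute into x ≡ 4 (mod 17): 13·t ≡ 4 − 10 = -6 (mod 17).
    Reduce coefficients mod 17: 13·t ≡ 11 (mod 17).
    The inverse of 13 mod 17 is 4 (since 13·4 = 52 = 3·17 + 1), so t ≡ 4·11 = 44 ≡ 10 (mod 17).
    Then x = 10 + 13·10 = 140, valid modulo lcm(13, 17) = 221: x ≡ 140 (mod 221).
  Combine with x ≡ 0 (mod 3); new modulus lcm = 663.
    Write x = 140 + 221·t and substitute into x ≡ 0 (mod 3): 221·t ≡ 0 − 140 = -140 (mod 3).
    Reduce coefficients mod 3: 2·t ≡ 1 (mod 3).
    The inverse of 2 mod 3 is 2 (since 2·2 = 4 = 1·3 + 1), so t ≡ 2·1 = 2 ≡ 2 (mod 3).
    Then x = 140 + 221·2 = 582, valid modulo lcm(221, 3) = 663: x ≡ 582 (mod 663).
  Combine with x ≡ 4 (mod 7); new modulus lcm = 4641.
    Write x = 582 + 663·t and substitute into x ≡ 4 (mod 7): 663·t ≡ 4 − 582 = -578 (mod 7).
    Reduce coefficients mod 7: 5·t ≡ 3 (mod 7).
    The inverse of 5 mod 7 is 3 (since 5·3 = 15 = 2·7 + 1), so t ≡ 3·3 = 9 ≡ 2 (mod 7).
    Then x = 582 + 663·2 = 1908, valid modulo lcm(663, 7) = 4641: x ≡ 1908 (mod 4641).
  Combine with x ≡ 16 (mod 19); new modulus lcm = 88179.
    Write x = 1908 + 4641·t and substitute into x ≡ 16 (mod 19): 4641·t ≡ 16 − 1908 = -1892 (mod 19).
    Reduce coefficients mod 19: 5·t ≡ 8 (mod 19).
    The inverse of 5 mod 19 is 4 (since 5·4 = 20 = 1·19 + 1), so t ≡ 4·8 = 32 ≡ 13 (mod 19).
    Then x = 1908 + 4641·13 = 62241, valid modulo lcm(4641, 19) = 88179: x ≡ 62241 (mod 88179).
Verify against each original: 62241 mod 13 = 10, 62241 mod 17 = 4, 62241 mod 3 = 0, 62241 mod 7 = 4, 62241 mod 19 = 16.

x ≡ 62241 (mod 88179).


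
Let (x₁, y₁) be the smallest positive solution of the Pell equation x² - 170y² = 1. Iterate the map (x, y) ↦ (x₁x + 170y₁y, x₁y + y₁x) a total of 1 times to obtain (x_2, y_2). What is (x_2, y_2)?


Step 1: Find the fundamental solution (x₁, y₁) of x² - 170y² = 1.
  Expand √170 as a continued fraction. a₀ = ⌊√170⌋ = 13; iterate m_{k+1} = d_k·a_k − m_k, d_{k+1} = (170 − m_{k+1}²)/d_k, a_{k+1} = ⌊(a₀ + m_{k+1})/d_{k+1}⌋ (starting m₀ = 0, d₀ = 1), with convergents p_k = a_k·p_{k-1} + p_{k-2}, q_k = a_k·q_{k-1} + q_{k-2} (p₋₁ = 1, q₋₁ = 0):
  k = 0: a₀ = 13; p₀/q₀ = 13/1; p₀² − 170·q₀² = 169 − 170 = -1.
  k = 1: m = 13, d = 1, a = ⌊(13 + 13)/1⌋ = 26; p/q = (26·13 + 1)/(26·1 + 0) = 339/26; p² − 170·q² = 114921 − 114920 = 1.
  The first convergent with p² − 170·q² = 1 gives the fundamental solution (x₁, y₁) = (339, 26).
Step 2: Apply the recurrence (x_{n+1}, y_{n+1}) = (x₁x_n + 170y₁y_n, x₁y_n + y₁x_n) repeatedly.
  From (x_1, y_1) = (339, 26): x_2 = 339·339 + 170·26·26 = 229841; y_2 = 339·26 + 26·339 = 17628.
Step 3: Verify x_2² - 170·y_2² = 52826885281 - 52826885280 = 1 (should be 1). ✓

(x_1, y_1) = (339, 26); (x_2, y_2) = (229841, 17628).


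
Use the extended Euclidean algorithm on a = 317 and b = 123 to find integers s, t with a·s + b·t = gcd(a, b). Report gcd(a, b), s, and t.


Euclidean algorithm on (317, 123) — divide until remainder is 0:
  317 = 2 · 123 + 71
  123 = 1 · 71 + 52
  71 = 1 · 52 + 19
  52 = 2 · 19 + 14
  19 = 1 · 14 + 5
  14 = 2 · 5 + 4
  5 = 1 · 4 + 1
  4 = 4 · 1 + 0
gcd(317, 123) = 1.
Track Bezout coefficients alongside the remainders: start with r₀ = 317 = a·1 + b·0 (s = 1, t = 0) and r₁ = 123 = a·0 + b·1 (s = 0, t = 1); each new remainder r_{k+1} = r_{k-1} − q_k·r_k inherits s_{k+1} = s_{k-1} − q_k·s_k, t_{k+1} = t_{k-1} − q_k·t_k, so r_k = a·s_k + b·t_k at every step:
  q = 2: r = 71, s = 1 − 2·0 = 1, t = 0 − 2·1 = -2  (check: 317·1 + 123·(-2) = 71)
  q = 1: r = 52, s = 0 − 1·1 = -1, t = 1 − 1·(-2) = 3  (check: 317·(-1) + 123·3 = 52)
  q = 1: r = 19, s = 1 − 1·(-1) = 2, t = -2 − 1·3 = -5  (check: 317·2 + 123·(-5) = 19)
  q = 2: r = 14, s = -1 − 2·2 = -5, t = 3 − 2·(-5) = 13  (check: 317·(-5) + 123·13 = 14)
  q = 1: r = 5, s = 2 − 1·(-5) = 7, t = -5 − 1·13 = -18  (check: 317·7 + 123·(-18) = 5)
  q = 2: r = 4, s = -5 − 2·7 = -19, t = 13 − 2·(-18) = 49  (check: 317·(-19) + 123·49 = 4)
  q = 1: r = 1, s = 7 − 1·(-19) = 26, t = -18 − 1·49 = -67  (check: 317·26 + 123·(-67) = 1)
The row with r = 1 (the gcd) gives the Bezout coefficients s = 26, t = -67.
Result: 317 · (26) + 123 · (-67) = 1.

gcd(317, 123) = 1; s = 26, t = -67 (check: 317·26 + 123·(-67) = 1).


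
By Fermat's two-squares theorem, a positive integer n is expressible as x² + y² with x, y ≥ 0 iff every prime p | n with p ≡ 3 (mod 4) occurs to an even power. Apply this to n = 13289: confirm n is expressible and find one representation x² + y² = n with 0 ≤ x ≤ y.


Step 1: Factor n = 13289 = 97 · 137.
Step 2: Check the mod-4 condition on each prime factor: 97 ≡ 1 (mod 4), exponent 1; 137 ≡ 1 (mod 4), exponent 1.
All primes ≡ 3 (mod 4) appear to even exponent (or don't appear), so by the two-squares theorem n IS expressible as a sum of two squares.
Step 3: Build a representation. Here n = 97 · 137 is a product of primes ≡ 1 (mod 4). Each prime p ≡ 1 (mod 4) is itself a sum of two squares; find a² by testing p − a² for a perfect square:
  97: 97 − 1² = 96, 97 − 2² = 93, 97 − 3² = 88, 97 − 4² = 81 = 9² ⇒ 97 = 4² + 9².
  137: 137 − 1² = 136, 137 − 2² = 133, 137 − 3² = 128, 137 − 4² = 121 = 11² ⇒ 137 = 4² + 11².
  Combine using the Brahmagupta–Fibonacci identity (a² + b²)(c² + d²) = (ac − bd)² + (ad + bc)² = (ac + bd)² + (ad − bc)²:
  97 · 137 = 13289: from (4² + 9²)(4² + 11²), take (4·4 − 9·11, 4·11 + 9·4) = (16 − 99, 44 + 36) = (-83, 80); dropping signs (only squares matter) gives (83, 80); check 83² + 80² = 6889 + 6400 = 13289 ✓.
Step 4: Order so x ≤ y and verify: 80² + 83² = 6400 + 6889 = 13289 = n. ✓

n = 13289 = 80² + 83² (one valid representation with x ≤ y).


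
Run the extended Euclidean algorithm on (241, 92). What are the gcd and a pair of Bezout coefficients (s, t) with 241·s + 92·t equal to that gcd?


Euclidean algorithm on (241, 92) — divide until remainder is 0:
  241 = 2 · 92 + 57
  92 = 1 · 57 + 35
  57 = 1 · 35 + 22
  35 = 1 · 22 + 13
  22 = 1 · 13 + 9
  13 = 1 · 9 + 4
  9 = 2 · 4 + 1
  4 = 4 · 1 + 0
gcd(241, 92) = 1.
Track Bezout coefficients alongside the remainders: start with r₀ = 241 = a·1 + b·0 (s = 1, t = 0) and r₁ = 92 = a·0 + b·1 (s = 0, t = 1); each new remainder r_{k+1} = r_{k-1} − q_k·r_k inherits s_{k+1} = s_{k-1} − q_k·s_k, t_{k+1} = t_{k-1} − q_k·t_k, so r_k = a·s_k + b·t_k at every step:
  q = 2: r = 57, s = 1 − 2·0 = 1, t = 0 − 2·1 = -2  (check: 241·1 + 92·(-2) = 57)
  q = 1: r = 35, s = 0 − 1·1 = -1, t = 1 − 1·(-2) = 3  (check: 241·(-1) + 92·3 = 35)
  q = 1: r = 22, s = 1 − 1·(-1) = 2, t = -2 − 1·3 = -5  (check: 241·2 + 92·(-5) = 22)
  q = 1: r = 13, s = -1 − 1·2 = -3, t = 3 − 1·(-5) = 8  (check: 241·(-3) + 92·8 = 13)
  q = 1: r = 9, s = 2 − 1·(-3) = 5, t = -5 − 1·8 = -13  (check: 241·5 + 92·(-13) = 9)
  q = 1: r = 4, s = -3 − 1·5 = -8, t = 8 − 1·(-13) = 21  (check: 241·(-8) + 92·21 = 4)
  q = 2: r = 1, s = 5 − 2·(-8) = 21, t = -13 − 2·21 = -55  (check: 241·21 + 92·(-55) = 1)
The row with r = 1 (the gcd) gives the Bezout coefficients s = 21, t = -55.
Result: 241 · (21) + 92 · (-55) = 1.

gcd(241, 92) = 1; s = 21, t = -55 (check: 241·21 + 92·(-55) = 1).
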